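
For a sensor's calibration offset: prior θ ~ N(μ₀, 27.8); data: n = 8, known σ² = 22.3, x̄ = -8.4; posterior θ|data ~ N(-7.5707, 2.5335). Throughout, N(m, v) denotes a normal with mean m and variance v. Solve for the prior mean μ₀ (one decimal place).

μ₀ = 0.7

The posterior mean is a precision-weighted average: μ_n = (τ₀μ₀ + τ_data·x̄)/(τ₀+τ_data), with τ₀=1/σ₀² and τ_data=n/σ².
Here τ₀ = 1/27.8 = 0.035971 and τ_data = 8/22.3 = 0.358744, so τ_n = 0.394715.
Rearranging for μ₀: μ₀ = (μ_n·τ_n − τ_data·x̄)/τ₀ = (-7.5707·0.394715 − 0.358744·-8.4) / 0.035971 = 0.025181/0.035971 ≈ 0.7.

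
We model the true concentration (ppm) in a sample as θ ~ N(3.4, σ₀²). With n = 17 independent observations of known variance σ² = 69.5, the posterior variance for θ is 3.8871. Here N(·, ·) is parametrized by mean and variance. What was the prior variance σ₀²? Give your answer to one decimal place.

σ₀² = 79.0

For the Normal–Normal model with known σ², precisions add: τ_n = τ₀ + n/σ².
So 1/σ₀² = 1/3.8871 − 17/69.5 = 0.257261 − 0.244604 = 0.012657.
Hence σ₀² = 1/0.012657 ≈ 79.0.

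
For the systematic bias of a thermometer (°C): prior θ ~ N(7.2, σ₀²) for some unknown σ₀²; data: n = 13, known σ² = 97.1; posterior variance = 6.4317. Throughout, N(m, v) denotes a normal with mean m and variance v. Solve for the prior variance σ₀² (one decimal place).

Posterior precision equals prior precision plus data precision: 1/σ_n² = 1/σ₀² + n/σ².
So 1/σ₀² = 1/6.4317 − 13/97.1 = 0.155480 − 0.133883 = 0.021597.
Hence σ₀² = 1/0.021597 ≈ 46.3.

σ₀² = 46.3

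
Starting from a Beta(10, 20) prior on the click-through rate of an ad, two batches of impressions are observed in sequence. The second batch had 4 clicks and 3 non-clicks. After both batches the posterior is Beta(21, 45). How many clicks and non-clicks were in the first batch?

7 clicks and 22 non-clicks

Because Beta–binomial updating is additive in the counts, the combined data contributed (α_post−α_prior, β_post−β_prior) successes and failures.
Total across both batches: 21−10=11 clicks, 45−20=25 non-clicks.
Subtract the second batch: 11−4=7 clicks and 25−3=22 non-clicks.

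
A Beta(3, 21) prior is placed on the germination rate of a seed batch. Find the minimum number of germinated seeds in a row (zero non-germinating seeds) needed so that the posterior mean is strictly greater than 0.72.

k = 52

After k germinated seeds and 0 non-germinating seeds the posterior is Beta(3+k, 21), with mean (3+k)/(3+21+k).
Set (3+k)/(24+k) > 0.72 and solve: k > (0.72·24 − 3)/(1 − 0.72) = 51.000.
The smallest integer exceeding 51.000 is 52.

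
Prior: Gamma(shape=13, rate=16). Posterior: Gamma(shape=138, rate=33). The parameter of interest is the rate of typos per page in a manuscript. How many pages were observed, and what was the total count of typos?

A Gamma(α, β) prior (rate parametrization) on a Poisson rate with n observations summing to S gives posterior Gamma(α+S, β+n).
Matching: Σxᵢ = 138 − 13 = 125 and n = 33 − 16 = 17.

n = 17 pages with total 125 typos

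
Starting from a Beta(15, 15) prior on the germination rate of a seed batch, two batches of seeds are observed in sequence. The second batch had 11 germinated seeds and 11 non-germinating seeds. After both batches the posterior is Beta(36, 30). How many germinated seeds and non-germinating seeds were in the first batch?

Because Beta–binomial updating is additive in the counts, the combined data contributed (α_post−α_prior, β_post−β_prior) successes and failures.
Total across both batches: 36−15=21 germinated seeds, 30−15=15 non-germinating seeds.
Subtract the second batch: 21−11=10 germinated seeds and 15−11=4 non-germinating seeds.

10 germinated seeds and 4 non-germinating seeds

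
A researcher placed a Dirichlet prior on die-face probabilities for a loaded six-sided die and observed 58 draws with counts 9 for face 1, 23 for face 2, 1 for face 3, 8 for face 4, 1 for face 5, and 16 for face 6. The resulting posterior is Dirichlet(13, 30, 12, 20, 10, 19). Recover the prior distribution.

Dirichlet(4, 7, 11, 12, 9, 3)

For a Dirichlet(α) prior with multinomial counts c, the posterior is Dirichlet(α + c) componentwise.
Subtract each count from the matching posterior parameter: 13−9=4, 30−23=7, 12−1=11, 20−8=12, 10−1=9, 19−16=3.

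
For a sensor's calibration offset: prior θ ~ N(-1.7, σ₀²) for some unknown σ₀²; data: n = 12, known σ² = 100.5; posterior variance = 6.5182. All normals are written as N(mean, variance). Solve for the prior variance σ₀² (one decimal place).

σ₀² = 29.4

Posterior precision equals prior precision plus data precision: 1/σ_n² = 1/σ₀² + n/σ².
So 1/σ₀² = 1/6.5182 − 12/100.5 = 0.153417 − 0.119403 = 0.034014.
Hence σ₀² = 1/0.034014 ≈ 29.4.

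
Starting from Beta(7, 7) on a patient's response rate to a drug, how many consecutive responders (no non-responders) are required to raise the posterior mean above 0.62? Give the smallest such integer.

k = 5

After k responders and 0 non-responders the posterior is Beta(7+k, 7), with mean (7+k)/(7+7+k).
Set (7+k)/(14+k) > 0.62 and solve: k > (0.62·14 − 7)/(1 − 0.62) = 4.421.
The smallest integer exceeding 4.421 is 5, and checking k=5: (12)/(19) = 0.6316 > 0.62.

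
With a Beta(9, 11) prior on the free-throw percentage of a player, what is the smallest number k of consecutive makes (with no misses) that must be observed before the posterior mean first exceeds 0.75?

k = 25

After k makes and 0 misses the posterior is Beta(9+k, 11), with mean (9+k)/(9+11+k).
Set (9+k)/(20+k) > 0.75 and solve: k > (0.75·20 − 9)/(1 − 0.75) = 24.000.
The smallest integer exceeding 24.000 is 25.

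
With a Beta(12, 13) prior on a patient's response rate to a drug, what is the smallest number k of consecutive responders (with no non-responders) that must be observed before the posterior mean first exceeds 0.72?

k = 22

After k responders and 0 non-responders the posterior is Beta(12+k, 13), with mean (12+k)/(12+13+k).
Set (12+k)/(25+k) > 0.72 and solve: k > (0.72·25 − 12)/(1 − 0.72) = 21.429.
The smallest integer exceeding 21.429 is 22, and checking k=22: (34)/(47) = 0.7234 > 0.72.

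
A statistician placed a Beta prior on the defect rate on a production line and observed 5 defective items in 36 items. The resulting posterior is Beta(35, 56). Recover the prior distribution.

Beta(30, 25)

Under Beta–binomial conjugacy the posterior parameters are (α+s, β+f).
Subtract the data counts: 35−5=30, 56−31=25.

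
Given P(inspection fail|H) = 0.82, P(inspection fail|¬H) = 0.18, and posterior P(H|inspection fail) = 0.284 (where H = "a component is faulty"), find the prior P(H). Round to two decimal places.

Bayes' rule in odds form gives O(H|E) = O(H)·[P(E|H)/P(E|¬H)], hence O(H) = O(H|E)/LR.
Posterior odds = 0.284/(1−0.284) = 0.3966. LR = 0.82/0.18 = 4.5556.
Prior odds = 0.3966/4.5556 = 0.0871, so P(H) = 0.0871/(1+0.0871) ≈ 0.08.

P(H) = 0.08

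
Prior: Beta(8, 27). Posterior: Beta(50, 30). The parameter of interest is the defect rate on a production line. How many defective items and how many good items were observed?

Under Beta–binomial conjugacy the posterior parameters are (a+s, b+f).
So s = 50 − 8 = 42 and f = 30 − 27 = 3.

42 defective items and 3 good items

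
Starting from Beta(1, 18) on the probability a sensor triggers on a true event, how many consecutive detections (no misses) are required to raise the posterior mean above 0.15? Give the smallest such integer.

k = 3

After k detections and 0 misses the posterior is Beta(1+k, 18), with mean (1+k)/(1+18+k).
Set (1+k)/(19+k) > 0.15 and solve: k > (0.15·19 − 1)/(1 − 0.15) = 2.176.
The smallest integer exceeding 2.176 is 3, and checking k=3: (4)/(22) = 0.1818 > 0.15.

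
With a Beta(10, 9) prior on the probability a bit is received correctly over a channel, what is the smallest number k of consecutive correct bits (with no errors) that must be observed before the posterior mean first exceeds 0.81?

k = 29

After k correct bits and 0 errors the posterior is Beta(10+k, 9), with mean (10+k)/(10+9+k).
Set (10+k)/(19+k) > 0.81 and solve: k > (0.81·19 − 10)/(1 − 0.81) = 28.368.
The smallest integer exceeding 28.368 is 29, and checking k=29: (39)/(48) = 0.8125 > 0.81.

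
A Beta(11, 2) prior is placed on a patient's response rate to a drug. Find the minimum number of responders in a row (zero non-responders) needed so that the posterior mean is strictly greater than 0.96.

k = 38

After k responders and 0 non-responders the posterior is Beta(11+k, 2), with mean (11+k)/(11+2+k).
Set (11+k)/(13+k) > 0.96 and solve: k > (0.96·13 − 11)/(1 − 0.96) = 37.000.
The smallest integer exceeding 37.000 is 38.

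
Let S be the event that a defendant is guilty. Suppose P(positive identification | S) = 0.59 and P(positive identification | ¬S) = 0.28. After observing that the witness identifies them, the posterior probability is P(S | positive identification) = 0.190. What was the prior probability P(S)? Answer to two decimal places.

P(S) = 0.10

Bayes' rule in odds form gives O(S|E) = O(S)·[P(E|S)/P(E|¬S)], hence O(S) = O(S|E)/LR.
Posterior odds = 0.190/(1−0.190) = 0.2346. LR = 0.59/0.28 = 2.1071.
Prior odds = 0.2346/2.1071 = 0.1113, so P(S) = 0.1113/(1+0.1113) ≈ 0.10.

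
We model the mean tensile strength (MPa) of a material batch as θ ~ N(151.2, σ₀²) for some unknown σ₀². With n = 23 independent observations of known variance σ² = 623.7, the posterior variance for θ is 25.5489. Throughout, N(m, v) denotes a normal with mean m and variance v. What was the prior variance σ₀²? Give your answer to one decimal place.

For the Normal–Normal model with known σ², precisions add: τ_n = τ₀ + n/σ².
So 1/σ₀² = 1/25.5489 − 23/623.7 = 0.039141 − 0.036877 = 0.002264.
Hence σ₀² = 1/0.002264 ≈ 441.7.

σ₀² = 441.7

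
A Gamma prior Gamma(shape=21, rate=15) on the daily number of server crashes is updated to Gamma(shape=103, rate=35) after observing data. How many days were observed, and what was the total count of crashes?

Gamma–Poisson conjugacy: posterior shape = α + Σxᵢ, posterior rate = β + n.
Matching: Σxᵢ = 103 − 21 = 82 and n = 35 − 15 = 20.

n = 20 days with total 82 crashes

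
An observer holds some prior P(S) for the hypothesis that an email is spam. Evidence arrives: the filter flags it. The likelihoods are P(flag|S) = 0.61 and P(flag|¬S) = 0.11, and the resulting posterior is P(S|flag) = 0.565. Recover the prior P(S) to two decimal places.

In odds form, posterior odds = prior odds × likelihood ratio, so prior odds = posterior odds ÷ LR.
Posterior odds = 0.565/(1−0.565) = 1.2989. LR = 0.61/0.11 = 5.5455.
Prior odds = 1.2989/5.5455 = 0.2342, so P(S) = 0.2342/(1+0.2342) ≈ 0.19.

P(S) = 0.19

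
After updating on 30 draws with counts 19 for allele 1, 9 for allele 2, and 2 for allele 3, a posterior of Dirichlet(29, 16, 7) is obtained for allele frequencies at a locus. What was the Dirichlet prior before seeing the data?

For a Dirichlet(α) prior with multinomial counts c, the posterior is Dirichlet(α + c) componentwise.
Subtract each count from the matching posterior parameter: 29−19=10, 16−9=7, 7−2=5.

Dirichlet(10, 7, 5)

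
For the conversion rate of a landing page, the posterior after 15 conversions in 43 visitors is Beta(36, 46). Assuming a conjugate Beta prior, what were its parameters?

A Beta(a, b) prior with s successes and f failures in binomial data gives a Beta(a+s, b+f) posterior.
So a = 36 − 15 = 21 and b = 46 − 28 = 18.

Beta(21, 18)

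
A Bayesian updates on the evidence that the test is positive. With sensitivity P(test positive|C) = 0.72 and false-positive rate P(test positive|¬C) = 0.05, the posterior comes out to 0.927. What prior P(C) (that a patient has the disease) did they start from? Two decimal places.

P(C) = 0.47

Bayes' rule in odds form gives O(C|E) = O(C)·[P(E|C)/P(E|¬C)], hence O(C) = O(C|E)/LR.
Posterior odds = 0.927/(1−0.927) = 12.6986. LR = 0.72/0.05 = 14.4000.
Prior odds = 12.6986/14.4000 = 0.8818, so P(C) = 0.8818/(1+0.8818) ≈ 0.47.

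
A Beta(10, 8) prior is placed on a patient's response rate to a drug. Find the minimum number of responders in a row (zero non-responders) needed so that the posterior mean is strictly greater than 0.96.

After k responders and 0 non-responders the posterior is Beta(10+k, 8), with mean (10+k)/(10+8+k).
Set (10+k)/(18+k) > 0.96 and solve: k > (0.96·18 − 10)/(1 − 0.96) = 182.000.
The smallest integer exceeding 182.000 is 183, and checking k=183: (193)/(201) = 0.9602 > 0.96.

k = 183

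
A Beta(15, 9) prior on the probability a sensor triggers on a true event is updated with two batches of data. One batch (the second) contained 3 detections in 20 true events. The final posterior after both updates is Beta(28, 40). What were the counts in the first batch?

Sequential conjugate updates are equivalent to a single update on the pooled data, so total successes = posterior α − prior α and total failures = posterior β − prior β.
Total across both batches: 28−15=13 detections, 40−9=31 misses.
Subtract the second batch: 13−3=10 detections and 31−17=14 misses.

10 detections and 14 misses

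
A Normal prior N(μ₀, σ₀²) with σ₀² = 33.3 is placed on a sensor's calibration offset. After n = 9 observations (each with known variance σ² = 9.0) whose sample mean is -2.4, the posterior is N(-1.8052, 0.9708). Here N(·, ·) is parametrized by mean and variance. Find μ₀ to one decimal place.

With known observation variance, the Normal–Normal posterior has precision τ_n = τ₀ + n/σ² and mean μ_n = (τ₀μ₀ + (n/σ²)x̄)/τ_n.
Here τ₀ = 1/33.3 = 0.030030 and τ_data = 9/9.0 = 1.000000, so τ_n = 1.030030.
Rearranging for μ₀: μ₀ = (μ_n·τ_n − τ_data·x̄)/τ₀ = (-1.8052·1.030030 − 1.000000·-2.4) / 0.030030 = 0.540590/0.030030 ≈ 18.0.

μ₀ = 18.0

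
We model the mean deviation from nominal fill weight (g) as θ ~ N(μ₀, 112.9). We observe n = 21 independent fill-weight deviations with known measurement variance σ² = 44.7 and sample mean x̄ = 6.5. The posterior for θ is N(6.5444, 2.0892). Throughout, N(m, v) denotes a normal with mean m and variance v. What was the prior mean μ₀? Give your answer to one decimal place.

μ₀ = 8.9

With known observation variance, the Normal–Normal posterior has precision τ_n = τ₀ + n/σ² and mean μ_n = (τ₀μ₀ + (n/σ²)x̄)/τ_n.
Here τ₀ = 1/112.9 = 0.008857 and τ_data = 21/44.7 = 0.469799, so τ_n = 0.478656.
Rearranging for μ₀: μ₀ = (μ_n·τ_n − τ_data·x̄)/τ₀ = (6.5444·0.478656 − 0.469799·6.5) / 0.008857 = 0.078823/0.008857 ≈ 8.9.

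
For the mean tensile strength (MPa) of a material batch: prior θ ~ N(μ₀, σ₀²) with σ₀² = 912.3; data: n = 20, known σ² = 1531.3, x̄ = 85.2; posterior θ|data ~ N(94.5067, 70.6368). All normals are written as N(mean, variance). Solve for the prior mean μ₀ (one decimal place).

With known observation variance, the Normal–Normal posterior has precision τ_n = τ₀ + n/σ² and mean μ_n = (τ₀μ₀ + (n/σ²)x̄)/τ_n.
Here τ₀ = 1/912.3 = 0.001096 and τ_data = 20/1531.3 = 0.013061, so τ_n = 0.014157.
Rearranging for μ₀: μ₀ = (μ_n·τ_n − τ_data·x̄)/τ₀ = (94.5067·0.014157 − 0.013061·85.2) / 0.001096 = 0.225134/0.001096 ≈ 205.4.

μ₀ = 205.4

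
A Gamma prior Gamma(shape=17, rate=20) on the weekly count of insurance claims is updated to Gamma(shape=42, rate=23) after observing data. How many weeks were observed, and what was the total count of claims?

A Gamma(α, β) prior (rate parametrization) on a Poisson rate with n observations summing to S gives posterior Gamma(α+S, β+n).
Matching: Σxᵢ = 42 − 17 = 25 and n = 23 − 20 = 3.

n = 3 weeks with total 25 claims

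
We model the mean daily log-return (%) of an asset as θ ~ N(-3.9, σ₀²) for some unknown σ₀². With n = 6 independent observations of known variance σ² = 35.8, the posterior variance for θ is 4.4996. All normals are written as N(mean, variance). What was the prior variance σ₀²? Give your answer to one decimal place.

σ₀² = 18.3

For the Normal–Normal model with known σ², precisions add: τ_n = τ₀ + n/σ².
So 1/σ₀² = 1/4.4996 − 6/35.8 = 0.222242 − 0.167598 = 0.054644.
Hence σ₀² = 1/0.054644 ≈ 18.3.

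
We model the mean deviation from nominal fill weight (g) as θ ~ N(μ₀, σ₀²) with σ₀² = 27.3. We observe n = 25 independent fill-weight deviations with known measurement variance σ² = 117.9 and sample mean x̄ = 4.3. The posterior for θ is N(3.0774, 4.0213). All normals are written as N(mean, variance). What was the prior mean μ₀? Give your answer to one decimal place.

μ₀ = -4.0

The posterior mean is a precision-weighted average: μ_n = (τ₀μ₀ + τ_data·x̄)/(τ₀+τ_data), with τ₀=1/σ₀² and τ_data=n/σ².
Here τ₀ = 1/27.3 = 0.036630 and τ_data = 25/117.9 = 0.212044, so τ_n = 0.248674.
Rearranging for μ₀: μ₀ = (μ_n·τ_n − τ_data·x̄)/τ₀ = (3.0774·0.248674 − 0.212044·4.3) / 0.036630 = -0.146520/0.036630 ≈ -4.0.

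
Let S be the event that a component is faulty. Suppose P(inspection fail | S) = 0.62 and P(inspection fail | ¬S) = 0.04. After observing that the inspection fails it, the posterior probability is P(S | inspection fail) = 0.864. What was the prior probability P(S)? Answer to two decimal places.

In odds form, posterior odds = prior odds × likelihood ratio, so prior odds = posterior odds ÷ LR.
Posterior odds = 0.864/(1−0.864) = 6.3529. LR = 0.62/0.04 = 15.5000.
Prior odds = 6.3529/15.5000 = 0.4099, so P(S) = 0.4099/(1+0.4099) ≈ 0.29.

P(S) = 0.29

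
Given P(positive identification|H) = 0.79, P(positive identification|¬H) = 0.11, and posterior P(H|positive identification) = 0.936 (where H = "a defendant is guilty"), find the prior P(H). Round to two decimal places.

Bayes' rule in odds form gives O(H|E) = O(H)·[P(E|H)/P(E|¬H)], hence O(H) = O(H|E)/LR.
Posterior odds = 0.936/(1−0.936) = 14.6250. LR = 0.79/0.11 = 7.1818.
Prior odds = 14.6250/7.1818 = 2.0364, so P(H) = 2.0364/(1+2.0364) ≈ 0.67.

P(H) = 0.67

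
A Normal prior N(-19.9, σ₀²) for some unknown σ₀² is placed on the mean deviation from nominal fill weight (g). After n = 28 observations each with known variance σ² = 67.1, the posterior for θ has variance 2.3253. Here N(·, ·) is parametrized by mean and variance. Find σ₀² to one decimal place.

For the Normal–Normal model with known σ², precisions add: τ_n = τ₀ + n/σ².
So 1/σ₀² = 1/2.3253 − 28/67.1 = 0.430052 − 0.417288 = 0.012764.
Hence σ₀² = 1/0.012764 ≈ 78.3.

σ₀² = 78.3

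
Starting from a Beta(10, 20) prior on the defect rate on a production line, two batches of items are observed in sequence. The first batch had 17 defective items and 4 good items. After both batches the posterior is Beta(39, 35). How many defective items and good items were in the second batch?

Sequential conjugate updates are equivalent to a single update on the pooled data, so total successes = posterior α − prior α and total failures = posterior β − prior β.
Total across both batches: 39−10=29 defective items, 35−20=15 good items.
Subtract the first batch: 29−17=12 defective items and 15−4=11 good items.

12 defective items and 11 good items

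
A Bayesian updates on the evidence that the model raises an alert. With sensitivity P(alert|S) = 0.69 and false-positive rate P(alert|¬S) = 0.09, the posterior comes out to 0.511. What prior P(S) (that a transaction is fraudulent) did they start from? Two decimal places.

Bayes' rule in odds form gives O(S|E) = O(S)·[P(E|S)/P(E|¬S)], hence O(S) = O(S|E)/LR.
Posterior odds = 0.511/(1−0.511) = 1.0450. LR = 0.69/0.09 = 7.6667.
Prior odds = 1.0450/7.6667 = 0.1363, so P(S) = 0.1363/(1+0.1363) ≈ 0.12.

P(S) = 0.12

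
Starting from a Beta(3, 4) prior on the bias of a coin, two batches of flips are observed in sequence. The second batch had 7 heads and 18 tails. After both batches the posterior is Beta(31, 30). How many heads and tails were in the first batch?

21 heads and 8 tails

Sequential conjugate updates are equivalent to a single update on the pooled data, so total successes = posterior α − prior α and total failures = posterior β − prior β.
Total across both batches: 31−3=28 heads, 30−4=26 tails.
Subtract the second batch: 28−7=21 heads and 26−18=8 tails.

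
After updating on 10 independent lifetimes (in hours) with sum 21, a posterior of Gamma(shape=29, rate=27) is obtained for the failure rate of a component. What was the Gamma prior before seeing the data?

Gamma–exponential conjugacy: posterior shape = α + n, posterior rate = β + Σtᵢ.
So α = 29 − 10 = 19 and β = 27 − 21 = 6.

Gamma(shape=19, rate=6)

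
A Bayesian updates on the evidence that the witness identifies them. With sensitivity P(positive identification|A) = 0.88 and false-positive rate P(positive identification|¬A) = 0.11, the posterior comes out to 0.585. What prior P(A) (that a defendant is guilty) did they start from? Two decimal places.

In odds form, posterior odds = prior odds × likelihood ratio, so prior odds = posterior odds ÷ LR.
Posterior odds = 0.585/(1−0.585) = 1.4096. LR = 0.88/0.11 = 8.0000.
Prior odds = 1.4096/8.0000 = 0.1762, so P(A) = 0.1762/(1+0.1762) ≈ 0.15.

P(A) = 0.15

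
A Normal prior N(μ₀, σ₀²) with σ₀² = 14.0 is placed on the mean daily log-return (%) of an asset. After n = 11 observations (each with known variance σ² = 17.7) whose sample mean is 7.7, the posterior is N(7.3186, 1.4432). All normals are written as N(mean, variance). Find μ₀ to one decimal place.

With known observation variance, the Normal–Normal posterior has precision τ_n = τ₀ + n/σ² and mean μ_n = (τ₀μ₀ + (n/σ²)x̄)/τ_n.
Here τ₀ = 1/14.0 = 0.071429 and τ_data = 11/17.7 = 0.621469, so τ_n = 0.692898.
Rearranging for μ₀: μ₀ = (μ_n·τ_n − τ_data·x̄)/τ₀ = (7.3186·0.692898 − 0.621469·7.7) / 0.071429 = 0.285732/0.071429 ≈ 4.0.

μ₀ = 4.0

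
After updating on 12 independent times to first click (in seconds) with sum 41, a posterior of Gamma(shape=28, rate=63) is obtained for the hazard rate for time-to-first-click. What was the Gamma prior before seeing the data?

For an exponential likelihood with a Gamma(α, β) prior on the rate, n observations with total T give posterior Gamma(α+n, β+T).
So α = 28 − 12 = 16 and β = 63 − 41 = 22.

Gamma(shape=16, rate=22)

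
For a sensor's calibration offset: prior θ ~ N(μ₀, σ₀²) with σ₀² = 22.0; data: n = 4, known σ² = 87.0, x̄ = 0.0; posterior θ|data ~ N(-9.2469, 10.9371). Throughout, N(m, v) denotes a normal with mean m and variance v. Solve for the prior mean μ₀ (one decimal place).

With known observation variance, the Normal–Normal posterior has precision τ_n = τ₀ + n/σ² and mean μ_n = (τ₀μ₀ + (n/σ²)x̄)/τ_n.
Here τ₀ = 1/22.0 = 0.045455 and τ_data = 4/87.0 = 0.045977, so τ_n = 0.091432.
Rearranging for μ₀: μ₀ = (μ_n·τ_n − τ_data·x̄)/τ₀ = (-9.2469·0.091432 − 0.045977·0.0) / 0.045455 = -0.845463/0.045455 ≈ -18.6.

μ₀ = -18.6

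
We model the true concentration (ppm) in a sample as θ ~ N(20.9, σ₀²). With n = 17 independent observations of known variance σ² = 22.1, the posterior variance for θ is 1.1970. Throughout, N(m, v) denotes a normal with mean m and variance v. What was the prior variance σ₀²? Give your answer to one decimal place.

For the Normal–Normal model with known σ², precisions add: τ_n = τ₀ + n/σ².
So 1/σ₀² = 1/1.1970 − 17/22.1 = 0.835422 − 0.769231 = 0.066191.
Hence σ₀² = 1/0.066191 ≈ 15.1.

σ₀² = 15.1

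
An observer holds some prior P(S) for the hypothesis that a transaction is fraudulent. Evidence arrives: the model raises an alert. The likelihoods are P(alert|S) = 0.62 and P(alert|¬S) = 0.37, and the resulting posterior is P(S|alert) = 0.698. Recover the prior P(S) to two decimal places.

Bayes' rule in odds form gives O(S|E) = O(S)·[P(E|S)/P(E|¬S)], hence O(S) = O(S|E)/LR.
Posterior odds = 0.698/(1−0.698) = 2.3113. LR = 0.62/0.37 = 1.6757.
Prior odds = 2.3113/1.6757 = 1.3793, so P(S) = 1.3793/(1+1.3793) ≈ 0.58.

P(S) = 0.58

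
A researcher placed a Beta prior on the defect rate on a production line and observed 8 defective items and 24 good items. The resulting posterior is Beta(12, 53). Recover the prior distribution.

Under Beta–binomial conjugacy the posterior parameters are (α+s, β+f).
Subtract the data counts: 12−8=4, 53−24=29.

Beta(4, 29)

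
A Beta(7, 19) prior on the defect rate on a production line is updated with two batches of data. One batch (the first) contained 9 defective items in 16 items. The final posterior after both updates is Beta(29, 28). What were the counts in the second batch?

13 defective items and 2 good items

Because Beta–binomial updating is additive in the counts, the combined data contributed (α_post−α_prior, β_post−β_prior) successes and failures.
Total across both batches: 29−7=22 defective items, 28−19=9 good items.
Subtract the first batch: 22−9=13 defective items and 9−7=2 good items.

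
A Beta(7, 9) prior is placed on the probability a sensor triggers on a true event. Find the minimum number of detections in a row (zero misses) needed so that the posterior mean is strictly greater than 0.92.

k = 97

After k detections and 0 misses the posterior is Beta(7+k, 9), with mean (7+k)/(7+9+k).
Set (7+k)/(16+k) > 0.92 and solve: k > (0.92·16 − 7)/(1 − 0.92) = 96.500.
The smallest integer exceeding 96.500 is 97.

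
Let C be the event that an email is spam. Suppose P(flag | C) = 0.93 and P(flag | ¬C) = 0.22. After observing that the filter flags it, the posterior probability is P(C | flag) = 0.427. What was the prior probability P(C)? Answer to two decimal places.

In odds form, posterior odds = prior odds × likelihood ratio, so prior odds = posterior odds ÷ LR.
Posterior odds = 0.427/(1−0.427) = 0.7452. LR = 0.93/0.22 = 4.2273.
Prior odds = 0.7452/4.2273 = 0.1763, so P(C) = 0.1763/(1+0.1763) ≈ 0.15.

P(C) = 0.15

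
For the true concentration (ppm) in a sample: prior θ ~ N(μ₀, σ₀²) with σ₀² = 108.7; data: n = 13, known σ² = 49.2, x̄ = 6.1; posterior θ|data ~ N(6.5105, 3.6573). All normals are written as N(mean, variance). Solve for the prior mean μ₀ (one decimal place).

μ₀ = 18.3

With known observation variance, the Normal–Normal posterior has precision τ_n = τ₀ + n/σ² and mean μ_n = (τ₀μ₀ + (n/σ²)x̄)/τ_n.
Here τ₀ = 1/108.7 = 0.009200 and τ_data = 13/49.2 = 0.264228, so τ_n = 0.273428.
Rearranging for μ₀: μ₀ = (μ_n·τ_n − τ_data·x̄)/τ₀ = (6.5105·0.273428 − 0.264228·6.1) / 0.009200 = 0.168362/0.009200 ≈ 18.3.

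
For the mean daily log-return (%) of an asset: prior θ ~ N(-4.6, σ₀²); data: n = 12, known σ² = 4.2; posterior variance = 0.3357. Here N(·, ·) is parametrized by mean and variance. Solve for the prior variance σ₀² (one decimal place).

σ₀² = 8.2

Posterior precision equals prior precision plus data precision: 1/σ_n² = 1/σ₀² + n/σ².
So 1/σ₀² = 1/0.3357 − 12/4.2 = 2.978850 − 2.857143 = 0.121707.
Hence σ₀² = 1/0.121707 ≈ 8.2.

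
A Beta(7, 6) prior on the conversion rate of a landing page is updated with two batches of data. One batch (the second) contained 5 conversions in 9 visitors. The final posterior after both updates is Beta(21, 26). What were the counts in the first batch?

9 conversions and 16 bounces

Because Beta–binomial updating is additive in the counts, the combined data contributed (α_post−α_prior, β_post−β_prior) successes and failures.
Total across both batches: 21−7=14 conversions, 26−6=20 bounces.
Subtract the second batch: 14−5=9 conversions and 20−4=16 bounces.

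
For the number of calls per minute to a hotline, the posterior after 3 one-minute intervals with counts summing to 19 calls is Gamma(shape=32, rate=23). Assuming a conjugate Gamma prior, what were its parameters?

Gamma–Poisson conjugacy: posterior shape = α + Σxᵢ, posterior rate = β + n.
So α = 32 − 19 = 13 and β = 23 − 3 = 20.

Gamma(shape=13, rate=20)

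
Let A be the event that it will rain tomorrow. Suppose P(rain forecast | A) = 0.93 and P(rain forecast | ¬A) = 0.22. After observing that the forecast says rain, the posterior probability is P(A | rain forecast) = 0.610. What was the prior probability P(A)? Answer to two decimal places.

Bayes' rule in odds form gives O(A|E) = O(A)·[P(E|A)/P(E|¬A)], hence O(A) = O(A|E)/LR.
Posterior odds = 0.610/(1−0.610) = 1.5641. LR = 0.93/0.22 = 4.2273.
Prior odds = 1.5641/4.2273 = 0.3700, so P(A) = 0.3700/(1+0.3700) ≈ 0.27.

P(A) = 0.27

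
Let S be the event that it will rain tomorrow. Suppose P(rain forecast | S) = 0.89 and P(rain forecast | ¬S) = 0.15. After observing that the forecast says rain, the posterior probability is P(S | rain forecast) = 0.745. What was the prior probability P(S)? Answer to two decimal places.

P(S) = 0.33

Bayes' rule in odds form gives O(S|E) = O(S)·[P(E|S)/P(E|¬S)], hence O(S) = O(S|E)/LR.
Posterior odds = 0.745/(1−0.745) = 2.9216. LR = 0.89/0.15 = 5.9333.
Prior odds = 2.9216/5.9333 = 0.4924, so P(S) = 0.4924/(1+0.4924) ≈ 0.33.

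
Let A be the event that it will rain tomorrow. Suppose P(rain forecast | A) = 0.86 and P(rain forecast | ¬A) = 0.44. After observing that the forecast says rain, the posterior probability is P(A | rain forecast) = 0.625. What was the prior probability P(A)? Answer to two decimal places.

P(A) = 0.46

In odds form, posterior odds = prior odds × likelihood ratio, so prior odds = posterior odds ÷ LR.
Posterior odds = 0.625/(1−0.625) = 1.6667. LR = 0.86/0.44 = 1.9545.
Prior odds = 1.6667/1.9545 = 0.8528, so P(A) = 0.8528/(1+0.8528) ≈ 0.46.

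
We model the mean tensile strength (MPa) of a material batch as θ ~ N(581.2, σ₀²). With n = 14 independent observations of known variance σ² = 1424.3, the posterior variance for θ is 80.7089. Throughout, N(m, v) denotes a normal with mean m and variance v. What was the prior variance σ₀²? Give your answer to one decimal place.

σ₀² = 390.5

For the Normal–Normal model with known σ², precisions add: τ_n = τ₀ + n/σ².
So 1/σ₀² = 1/80.7089 − 14/1424.3 = 0.012390 − 0.009829 = 0.002561.
Hence σ₀² = 1/0.002561 ≈ 390.5.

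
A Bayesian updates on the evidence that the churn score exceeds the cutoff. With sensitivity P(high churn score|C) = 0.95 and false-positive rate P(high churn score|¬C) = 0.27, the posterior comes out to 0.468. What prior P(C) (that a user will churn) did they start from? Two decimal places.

Bayes' rule in odds form gives O(C|E) = O(C)·[P(E|C)/P(E|¬C)], hence O(C) = O(C|E)/LR.
Posterior odds = 0.468/(1−0.468) = 0.8797. LR = 0.95/0.27 = 3.5185.
Prior odds = 0.8797/3.5185 = 0.2500, so P(C) = 0.2500/(1+0.2500) ≈ 0.20.

P(C) = 0.20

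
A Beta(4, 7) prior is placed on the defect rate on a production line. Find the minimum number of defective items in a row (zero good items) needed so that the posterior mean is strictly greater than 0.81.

k = 26

After k defective items and 0 good items the posterior is Beta(4+k, 7), with mean (4+k)/(4+7+k).
Set (4+k)/(11+k) > 0.81 and solve: k > (0.81·11 − 4)/(1 − 0.81) = 25.842.
The smallest integer exceeding 25.842 is 26, and checking k=26: (30)/(37) = 0.8108 > 0.81.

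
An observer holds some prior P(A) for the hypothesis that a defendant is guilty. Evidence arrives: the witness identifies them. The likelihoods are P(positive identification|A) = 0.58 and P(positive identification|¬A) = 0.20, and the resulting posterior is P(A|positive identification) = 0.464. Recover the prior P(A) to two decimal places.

Bayes' rule in odds form gives O(A|E) = O(A)·[P(E|A)/P(E|¬A)], hence O(A) = O(A|E)/LR.
Posterior odds = 0.464/(1−0.464) = 0.8657. LR = 0.58/0.20 = 2.9000.
Prior odds = 0.8657/2.9000 = 0.2985, so P(A) = 0.2985/(1+0.2985) ≈ 0.23.

P(A) = 0.23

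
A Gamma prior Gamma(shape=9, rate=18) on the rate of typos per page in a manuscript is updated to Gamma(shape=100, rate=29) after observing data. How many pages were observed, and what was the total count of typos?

A Gamma(α, β) prior (rate parametrization) on a Poisson rate with n observations summing to S gives posterior Gamma(α+S, β+n).
Matching: Σxᵢ = 100 − 9 = 91 and n = 29 − 18 = 11.

n = 11 pages with total 91 typos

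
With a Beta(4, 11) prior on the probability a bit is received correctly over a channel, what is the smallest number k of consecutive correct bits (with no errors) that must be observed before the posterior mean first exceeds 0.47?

After k correct bits and 0 errors the posterior is Beta(4+k, 11), with mean (4+k)/(4+11+k).
Set (4+k)/(15+k) > 0.47 and solve: k > (0.47·15 − 4)/(1 − 0.47) = 5.755.
The smallest integer exceeding 5.755 is 6, and checking k=6: (10)/(21) = 0.4762 > 0.47.

k = 6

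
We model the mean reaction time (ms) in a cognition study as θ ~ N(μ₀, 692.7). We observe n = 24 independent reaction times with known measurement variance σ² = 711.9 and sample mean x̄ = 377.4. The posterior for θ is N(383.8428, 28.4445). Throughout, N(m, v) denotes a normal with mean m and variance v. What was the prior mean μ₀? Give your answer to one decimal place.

μ₀ = 534.3

With known observation variance, the Normal–Normal posterior has precision τ_n = τ₀ + n/σ² and mean μ_n = (τ₀μ₀ + (n/σ²)x̄)/τ_n.
Here τ₀ = 1/692.7 = 0.001444 and τ_data = 24/711.9 = 0.033713, so τ_n = 0.035157.
Rearranging for μ₀: μ₀ = (μ_n·τ_n − τ_data·x̄)/τ₀ = (383.8428·0.035157 − 0.033713·377.4) / 0.001444 = 0.771475/0.001444 ≈ 534.3.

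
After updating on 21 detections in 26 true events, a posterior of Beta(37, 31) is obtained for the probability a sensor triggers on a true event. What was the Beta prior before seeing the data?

Beta(16, 26)

Beta is conjugate to the binomial likelihood: posterior = Beta(a+s, b+f).
Subtract the data counts: 37−21=16, 31−5=26.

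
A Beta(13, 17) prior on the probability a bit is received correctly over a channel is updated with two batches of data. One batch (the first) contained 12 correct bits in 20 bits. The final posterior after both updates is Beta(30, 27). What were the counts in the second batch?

Because Beta–binomial updating is additive in the counts, the combined data contributed (α_post−α_prior, β_post−β_prior) successes and failures.
Total across both batches: 30−13=17 correct bits, 27−17=10 errors.
Subtract the first batch: 17−12=5 correct bits and 10−8=2 errors.

5 correct bits and 2 errors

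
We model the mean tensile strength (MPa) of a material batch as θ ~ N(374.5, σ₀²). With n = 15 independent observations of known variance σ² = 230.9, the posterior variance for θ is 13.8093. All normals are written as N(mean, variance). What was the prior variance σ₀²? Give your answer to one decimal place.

For the Normal–Normal model with known σ², precisions add: τ_n = τ₀ + n/σ².
So 1/σ₀² = 1/13.8093 − 15/230.9 = 0.072415 − 0.064963 = 0.007452.
Hence σ₀² = 1/0.007452 ≈ 134.2.

σ₀² = 134.2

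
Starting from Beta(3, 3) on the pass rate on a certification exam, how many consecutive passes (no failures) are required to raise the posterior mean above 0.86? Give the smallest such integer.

After k passes and 0 failures the posterior is Beta(3+k, 3), with mean (3+k)/(3+3+k).
Set (3+k)/(6+k) > 0.86 and solve: k > (0.86·6 − 3)/(1 − 0.86) = 15.429.
The smallest integer exceeding 15.429 is 16.

k = 16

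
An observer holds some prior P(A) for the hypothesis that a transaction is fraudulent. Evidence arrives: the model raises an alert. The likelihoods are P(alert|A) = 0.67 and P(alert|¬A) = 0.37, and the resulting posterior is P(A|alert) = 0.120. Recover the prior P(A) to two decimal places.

In odds form, posterior odds = prior odds × likelihood ratio, so prior odds = posterior odds ÷ LR.
Posterior odds = 0.120/(1−0.120) = 0.1364. LR = 0.67/0.37 = 1.8108.
Prior odds = 0.1364/1.8108 = 0.0753, so P(A) = 0.0753/(1+0.0753) ≈ 0.07.

P(A) = 0.07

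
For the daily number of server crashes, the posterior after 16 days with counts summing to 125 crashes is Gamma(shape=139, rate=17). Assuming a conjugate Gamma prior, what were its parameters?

A Gamma(α, β) prior (rate parametrization) on a Poisson rate with n observations summing to S gives posterior Gamma(α+S, β+n).
So α = 139 − 125 = 14 and β = 17 − 16 = 1.

Gamma(shape=14, rate=1)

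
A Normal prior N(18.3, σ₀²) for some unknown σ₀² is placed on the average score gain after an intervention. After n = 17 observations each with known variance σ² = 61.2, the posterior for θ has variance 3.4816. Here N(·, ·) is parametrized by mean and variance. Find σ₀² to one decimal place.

σ₀² = 105.9

For the Normal–Normal model with known σ², precisions add: τ_n = τ₀ + n/σ².
So 1/σ₀² = 1/3.4816 − 17/61.2 = 0.287224 − 0.277778 = 0.009446.
Hence σ₀² = 1/0.009446 ≈ 105.9.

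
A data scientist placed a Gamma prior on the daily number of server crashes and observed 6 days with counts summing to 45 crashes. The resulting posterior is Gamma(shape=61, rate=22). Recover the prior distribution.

Gamma(shape=16, rate=16)

Gamma–Poisson conjugacy: posterior shape = α + Σxᵢ, posterior rate = β + n.
So α = 61 − 45 = 16 and β = 22 − 6 = 16.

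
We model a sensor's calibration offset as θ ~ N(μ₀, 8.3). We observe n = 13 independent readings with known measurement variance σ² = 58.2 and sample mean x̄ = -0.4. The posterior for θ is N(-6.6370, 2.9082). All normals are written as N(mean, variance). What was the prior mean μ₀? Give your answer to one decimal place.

μ₀ = -18.2

The posterior mean is a precision-weighted average: μ_n = (τ₀μ₀ + τ_data·x̄)/(τ₀+τ_data), with τ₀=1/σ₀² and τ_data=n/σ².
Here τ₀ = 1/8.3 = 0.120482 and τ_data = 13/58.2 = 0.223368, so τ_n = 0.343850.
Rearranging for μ₀: μ₀ = (μ_n·τ_n − τ_data·x̄)/τ₀ = (-6.6370·0.343850 − 0.223368·-0.4) / 0.120482 = -2.192785/0.120482 ≈ -18.2.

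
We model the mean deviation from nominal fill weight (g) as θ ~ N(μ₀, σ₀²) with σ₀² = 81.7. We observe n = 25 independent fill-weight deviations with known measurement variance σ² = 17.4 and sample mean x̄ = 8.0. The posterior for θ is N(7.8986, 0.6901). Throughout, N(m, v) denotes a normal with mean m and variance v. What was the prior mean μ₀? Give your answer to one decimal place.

μ₀ = -4.0

With known observation variance, the Normal–Normal posterior has precision τ_n = τ₀ + n/σ² and mean μ_n = (τ₀μ₀ + (n/σ²)x̄)/τ_n.
Here τ₀ = 1/81.7 = 0.012240 and τ_data = 25/17.4 = 1.436782, so τ_n = 1.449022.
Rearranging for μ₀: μ₀ = (μ_n·τ_n − τ_data·x̄)/τ₀ = (7.8986·1.449022 − 1.436782·8.0) / 0.012240 = -0.049011/0.012240 ≈ -4.0.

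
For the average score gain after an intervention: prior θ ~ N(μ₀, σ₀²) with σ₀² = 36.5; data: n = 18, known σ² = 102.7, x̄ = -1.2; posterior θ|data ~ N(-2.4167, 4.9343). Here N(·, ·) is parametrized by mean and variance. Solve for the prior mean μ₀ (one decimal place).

μ₀ = -10.2

The posterior mean is a precision-weighted average: μ_n = (τ₀μ₀ + τ_data·x̄)/(τ₀+τ_data), with τ₀=1/σ₀² and τ_data=n/σ².
Here τ₀ = 1/36.5 = 0.027397 and τ_data = 18/102.7 = 0.175268, so τ_n = 0.202665.
Rearranging for μ₀: μ₀ = (μ_n·τ_n − τ_data·x̄)/τ₀ = (-2.4167·0.202665 − 0.175268·-1.2) / 0.027397 = -0.279459/0.027397 ≈ -10.2.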